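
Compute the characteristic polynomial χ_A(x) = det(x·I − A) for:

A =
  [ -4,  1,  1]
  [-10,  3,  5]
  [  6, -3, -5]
x^3 + 6*x^2 + 12*x + 8

Expanding det(x·I − A) (e.g. by cofactor expansion or by noting that A is similar to its Jordan form J, which has the same characteristic polynomial as A) gives
  χ_A(x) = x^3 + 6*x^2 + 12*x + 8
which factors as (x + 2)^3. The eigenvalues (with algebraic multiplicities) are λ = -2 with multiplicity 3.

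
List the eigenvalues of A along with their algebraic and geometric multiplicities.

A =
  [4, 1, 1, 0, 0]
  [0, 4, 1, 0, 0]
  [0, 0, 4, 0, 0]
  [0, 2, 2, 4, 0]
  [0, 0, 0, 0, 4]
λ = 4: alg = 5, geom = 3

Step 1 — factor the characteristic polynomial to read off the algebraic multiplicities:
  χ_A(x) = (x - 4)^5

Step 2 — compute geometric multiplicities via the rank-nullity identity g(λ) = n − rank(A − λI):
  rank(A − (4)·I) = 2, so dim ker(A − (4)·I) = n − 2 = 3

Summary:
  λ = 4: algebraic multiplicity = 5, geometric multiplicity = 3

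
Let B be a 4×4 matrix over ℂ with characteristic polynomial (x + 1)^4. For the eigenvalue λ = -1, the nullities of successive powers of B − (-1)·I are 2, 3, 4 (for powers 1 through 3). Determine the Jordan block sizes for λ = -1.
Block sizes for λ = -1: [3, 1]

From the dimensions of kernels of powers, the number of Jordan blocks of size at least j is d_j − d_{j−1} where d_j = dim ker(N^j) (with d_0 = 0). Computing the differences gives [2, 1, 1].
The number of blocks of size exactly k is (#blocks of size ≥ k) − (#blocks of size ≥ k + 1), so the partition is: 1 block(s) of size 1, 1 block(s) of size 3.
In nonincreasing order the block sizes are [3, 1].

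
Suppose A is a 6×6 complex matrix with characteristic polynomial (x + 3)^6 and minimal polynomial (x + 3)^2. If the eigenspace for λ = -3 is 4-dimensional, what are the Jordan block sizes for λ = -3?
Block sizes for λ = -3: [2, 2, 1, 1]

Step 1 — from the characteristic polynomial, algebraic multiplicity of λ = -3 is 6. From dim ker(A − (-3)·I) = 4, there are exactly 4 Jordan blocks for λ = -3.
Step 2 — from the minimal polynomial, the factor (x + 3)^2 tells us the largest block for λ = -3 has size 2.
Step 3 — with total size 6, 4 blocks, and largest block 2, the block sizes (in nonincreasing order) are [2, 2, 1, 1].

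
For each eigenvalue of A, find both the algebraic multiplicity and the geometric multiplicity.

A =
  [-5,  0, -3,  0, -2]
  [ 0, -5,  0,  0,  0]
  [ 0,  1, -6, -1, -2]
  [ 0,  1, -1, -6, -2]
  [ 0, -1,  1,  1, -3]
λ = -5: alg = 5, geom = 3

Step 1 — factor the characteristic polynomial to read off the algebraic multiplicities:
  χ_A(x) = (x + 5)^5

Step 2 — compute geometric multiplicities via the rank-nullity identity g(λ) = n − rank(A − λI):
  rank(A − (-5)·I) = 2, so dim ker(A − (-5)·I) = n − 2 = 3

Summary:
  λ = -5: algebraic multiplicity = 5, geometric multiplicity = 3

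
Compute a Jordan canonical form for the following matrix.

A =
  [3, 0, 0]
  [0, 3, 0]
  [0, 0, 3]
J_1(3) ⊕ J_1(3) ⊕ J_1(3)

The characteristic polynomial is
  det(x·I − A) = x^3 - 9*x^2 + 27*x - 27 = (x - 3)^3

Eigenvalues and multiplicities (the geometric multiplicity of λ is n − rank(A − λI), which equals the number of Jordan blocks for λ):
  λ = 3: algebraic multiplicity = 3, geometric multiplicity = 3

Determining the block sizes for each eigenvalue:
  λ = 3: gm = am = 3, so every block has size 1 → block sizes [1, 1, 1]

Assembling the blocks gives a Jordan form
J =
  [3, 0, 0]
  [0, 3, 0]
  [0, 0, 3]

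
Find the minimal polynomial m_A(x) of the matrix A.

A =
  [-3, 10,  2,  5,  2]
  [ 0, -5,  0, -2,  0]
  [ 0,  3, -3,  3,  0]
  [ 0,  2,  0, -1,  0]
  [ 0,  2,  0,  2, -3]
x^2 + 6*x + 9

The characteristic polynomial is χ_A(x) = (x + 3)^5, so the eigenvalues are known. The minimal polynomial is
  m_A(x) = Π_λ (x − λ)^{k_λ}
where k_λ is the size of the *largest* Jordan block for λ (equivalently, the smallest k with (A − λI)^k v = 0 for every generalised eigenvector v of λ).

  λ = -3: largest Jordan block has size 2, contributing (x + 3)^2

So m_A(x) = (x + 3)^2 = x^2 + 6*x + 9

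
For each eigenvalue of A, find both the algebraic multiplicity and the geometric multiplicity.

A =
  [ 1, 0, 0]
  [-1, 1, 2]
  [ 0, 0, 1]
λ = 1: alg = 3, geom = 2

Step 1 — factor the characteristic polynomial to read off the algebraic multiplicities:
  χ_A(x) = (x - 1)^3

Step 2 — compute geometric multiplicities via the rank-nullity identity g(λ) = n − rank(A − λI):
  rank(A − (1)·I) = 1, so dim ker(A − (1)·I) = n − 1 = 2

Summary:
  λ = 1: algebraic multiplicity = 3, geometric multiplicity = 2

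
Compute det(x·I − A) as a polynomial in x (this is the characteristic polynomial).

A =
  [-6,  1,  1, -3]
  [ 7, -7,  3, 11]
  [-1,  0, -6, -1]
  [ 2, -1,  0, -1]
x^4 + 20*x^3 + 150*x^2 + 500*x + 625

Expanding det(x·I − A) (e.g. by cofactor expansion or by noting that A is similar to its Jordan form J, which has the same characteristic polynomial as A) gives
  χ_A(x) = x^4 + 20*x^3 + 150*x^2 + 500*x + 625
which factors as (x + 5)^4. The eigenvalues (with algebraic multiplicities) are λ = -5 with multiplicity 4.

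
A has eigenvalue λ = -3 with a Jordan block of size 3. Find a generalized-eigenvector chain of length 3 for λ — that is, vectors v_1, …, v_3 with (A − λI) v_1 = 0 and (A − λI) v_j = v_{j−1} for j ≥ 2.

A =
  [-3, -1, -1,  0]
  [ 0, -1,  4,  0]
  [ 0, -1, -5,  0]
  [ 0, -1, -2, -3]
A Jordan chain for λ = -3 of length 3:
v_1 = (-1, 0, 0, 0)ᵀ
v_2 = (-1, 2, -1, -1)ᵀ
v_3 = (0, 1, 0, 0)ᵀ

Let N = A − (-3)·I. We want v_3 with N^3 v_3 = 0 but N^2 v_3 ≠ 0; then v_{j-1} := N · v_j for j = 3, …, 2.

Pick v_3 = (0, 1, 0, 0)ᵀ.
Then v_2 = N · v_3 = (-1, 2, -1, -1)ᵀ.
Then v_1 = N · v_2 = (-1, 0, 0, 0)ᵀ.

Sanity check: (A − (-3)·I) v_1 = (0, 0, 0, 0)ᵀ = 0. ✓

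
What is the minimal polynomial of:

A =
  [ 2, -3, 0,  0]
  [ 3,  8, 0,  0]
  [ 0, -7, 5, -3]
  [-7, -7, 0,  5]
x^2 - 10*x + 25

The characteristic polynomial is χ_A(x) = (x - 5)^4, so the eigenvalues are known. The minimal polynomial is
  m_A(x) = Π_λ (x − λ)^{k_λ}
where k_λ is the size of the *largest* Jordan block for λ (equivalently, the smallest k with (A − λI)^k v = 0 for every generalised eigenvector v of λ).

  λ = 5: largest Jordan block has size 2, contributing (x − 5)^2

So m_A(x) = (x - 5)^2 = x^2 - 10*x + 25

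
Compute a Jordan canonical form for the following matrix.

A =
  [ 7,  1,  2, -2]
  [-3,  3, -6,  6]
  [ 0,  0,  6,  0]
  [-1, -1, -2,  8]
J_2(6) ⊕ J_1(6) ⊕ J_1(6)

The characteristic polynomial is
  det(x·I − A) = x^4 - 24*x^3 + 216*x^2 - 864*x + 1296 = (x - 6)^4

Eigenvalues and multiplicities (the geometric multiplicity of λ is n − rank(A − λI), which equals the number of Jordan blocks for λ):
  λ = 6: algebraic multiplicity = 4, geometric multiplicity = 3

Determining the block sizes for each eigenvalue:
  λ = 6: 3 blocks summing to 4 forces exactly one block of size 2 and the rest size 1 → block sizes [2, 1, 1]

Assembling the blocks gives a Jordan form
J =
  [6, 1, 0, 0]
  [0, 6, 0, 0]
  [0, 0, 6, 0]
  [0, 0, 0, 6]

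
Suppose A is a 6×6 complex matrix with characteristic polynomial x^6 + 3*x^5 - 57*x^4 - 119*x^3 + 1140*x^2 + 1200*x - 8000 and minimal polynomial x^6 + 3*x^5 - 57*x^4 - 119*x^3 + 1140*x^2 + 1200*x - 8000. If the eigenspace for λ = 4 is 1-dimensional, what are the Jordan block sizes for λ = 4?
Block sizes for λ = 4: [3]

Step 1 — from the characteristic polynomial, algebraic multiplicity of λ = 4 is 3. From dim ker(A − (4)·I) = 1, there are exactly 1 Jordan blocks for λ = 4.
Step 2 — from the minimal polynomial, the factor (x − 4)^3 tells us the largest block for λ = 4 has size 3.
Step 3 — with total size 3, 1 blocks, and largest block 3, the block sizes (in nonincreasing order) are [3].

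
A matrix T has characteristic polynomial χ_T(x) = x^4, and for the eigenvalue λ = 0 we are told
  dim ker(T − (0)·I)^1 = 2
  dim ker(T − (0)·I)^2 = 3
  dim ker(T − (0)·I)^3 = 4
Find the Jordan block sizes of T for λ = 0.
Block sizes for λ = 0: [3, 1]

From the dimensions of kernels of powers, the number of Jordan blocks of size at least j is d_j − d_{j−1} where d_j = dim ker(N^j) (with d_0 = 0). Computing the differences gives [2, 1, 1].
The number of blocks of size exactly k is (#blocks of size ≥ k) − (#blocks of size ≥ k + 1), so the partition is: 1 block(s) of size 1, 1 block(s) of size 3.
In nonincreasing order the block sizes are [3, 1].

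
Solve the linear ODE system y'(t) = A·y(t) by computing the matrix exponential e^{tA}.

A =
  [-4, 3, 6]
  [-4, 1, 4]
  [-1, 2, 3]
e^{tA} =
  [-exp(2*t) + 2*exp(-t), exp(2*t) - exp(-t), 2*exp(2*t) - 2*exp(-t)]
  [-4*t*exp(-t), 2*t*exp(-t) + exp(-t), 4*t*exp(-t)]
  [2*t*exp(-t) - exp(2*t) + exp(-t), -t*exp(-t) + exp(2*t) - exp(-t), -2*t*exp(-t) + 2*exp(2*t) - exp(-t)]

Strategy: write A = P · J · P⁻¹ where J is a Jordan canonical form, so e^{tA} = P · e^{tJ} · P⁻¹, and e^{tJ} can be computed block-by-block.

A has Jordan form
J =
  [-1,  1, 0]
  [ 0, -1, 0]
  [ 0,  0, 2]
(up to reordering of blocks).

Per-block formulas:
  For a 2×2 Jordan block J_2(-1): exp(t · J_2(-1)) = e^(-1t)·(I + t·N), where N is the 2×2 nilpotent shift.
  For a 1×1 block at λ = 2: exp(t · [2]) = [e^(2t)].

After assembling e^{tJ} and conjugating by P, we get:

e^{tA} =
  [-exp(2*t) + 2*exp(-t), exp(2*t) - exp(-t), 2*exp(2*t) - 2*exp(-t)]
  [-4*t*exp(-t), 2*t*exp(-t) + exp(-t), 4*t*exp(-t)]
  [2*t*exp(-t) - exp(2*t) + exp(-t), -t*exp(-t) + exp(2*t) - exp(-t), -2*t*exp(-t) + 2*exp(2*t) - exp(-t)]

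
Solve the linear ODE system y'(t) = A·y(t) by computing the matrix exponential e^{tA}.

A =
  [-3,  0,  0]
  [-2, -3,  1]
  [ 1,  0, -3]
e^{tA} =
  [exp(-3*t), 0, 0]
  [t^2*exp(-3*t)/2 - 2*t*exp(-3*t), exp(-3*t), t*exp(-3*t)]
  [t*exp(-3*t), 0, exp(-3*t)]

Strategy: write A = P · J · P⁻¹ where J is a Jordan canonical form, so e^{tA} = P · e^{tJ} · P⁻¹, and e^{tJ} can be computed block-by-block.

A has Jordan form
J =
  [-3,  1,  0]
  [ 0, -3,  1]
  [ 0,  0, -3]
(up to reordering of blocks).

Per-block formulas:
  For a 3×3 Jordan block J_3(-3): exp(t · J_3(-3)) = e^(-3t)·(I + t·N + (t^2/2)·N^2), where N is the 3×3 nilpotent shift.

After assembling e^{tJ} and conjugating by P, we get:

e^{tA} =
  [exp(-3*t), 0, 0]
  [t^2*exp(-3*t)/2 - 2*t*exp(-3*t), exp(-3*t), t*exp(-3*t)]
  [t*exp(-3*t), 0, exp(-3*t)]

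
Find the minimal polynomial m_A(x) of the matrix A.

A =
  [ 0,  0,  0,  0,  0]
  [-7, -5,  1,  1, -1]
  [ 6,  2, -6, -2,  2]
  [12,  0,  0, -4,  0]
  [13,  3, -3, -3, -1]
x^3 + 8*x^2 + 16*x

The characteristic polynomial is χ_A(x) = x*(x + 4)^4, so the eigenvalues are known. The minimal polynomial is
  m_A(x) = Π_λ (x − λ)^{k_λ}
where k_λ is the size of the *largest* Jordan block for λ (equivalently, the smallest k with (A − λI)^k v = 0 for every generalised eigenvector v of λ).

  λ = -4: largest Jordan block has size 2, contributing (x + 4)^2
  λ = 0: largest Jordan block has size 1, contributing (x − 0)

So m_A(x) = x*(x + 4)^2 = x^3 + 8*x^2 + 16*x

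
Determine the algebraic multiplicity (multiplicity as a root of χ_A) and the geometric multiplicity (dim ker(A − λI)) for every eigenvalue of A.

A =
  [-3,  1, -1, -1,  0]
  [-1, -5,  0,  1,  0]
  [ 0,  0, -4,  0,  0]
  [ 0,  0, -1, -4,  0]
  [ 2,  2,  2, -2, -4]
λ = -4: alg = 5, geom = 3

Step 1 — factor the characteristic polynomial to read off the algebraic multiplicities:
  χ_A(x) = (x + 4)^5

Step 2 — compute geometric multiplicities via the rank-nullity identity g(λ) = n − rank(A − λI):
  rank(A − (-4)·I) = 2, so dim ker(A − (-4)·I) = n − 2 = 3

Summary:
  λ = -4: algebraic multiplicity = 5, geometric multiplicity = 3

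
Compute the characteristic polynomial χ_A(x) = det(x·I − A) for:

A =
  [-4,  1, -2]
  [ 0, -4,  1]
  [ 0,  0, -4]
x^3 + 12*x^2 + 48*x + 64

Expanding det(x·I − A) (e.g. by cofactor expansion or by noting that A is similar to its Jordan form J, which has the same characteristic polynomial as A) gives
  χ_A(x) = x^3 + 12*x^2 + 48*x + 64
which factors as (x + 4)^3. The eigenvalues (with algebraic multiplicities) are λ = -4 with multiplicity 3.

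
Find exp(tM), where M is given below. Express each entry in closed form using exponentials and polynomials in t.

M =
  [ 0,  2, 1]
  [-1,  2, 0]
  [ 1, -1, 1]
e^{tM} =
  [-t*exp(t) + exp(t), -t^2*exp(t)/2 + 2*t*exp(t), -t^2*exp(t)/2 + t*exp(t)]
  [-t*exp(t), -t^2*exp(t)/2 + t*exp(t) + exp(t), -t^2*exp(t)/2]
  [t*exp(t), t^2*exp(t)/2 - t*exp(t), t^2*exp(t)/2 + exp(t)]

Strategy: write M = P · J · P⁻¹ where J is a Jordan canonical form, so e^{tM} = P · e^{tJ} · P⁻¹, and e^{tJ} can be computed block-by-block.

M has Jordan form
J =
  [1, 1, 0]
  [0, 1, 1]
  [0, 0, 1]
(up to reordering of blocks).

Per-block formulas:
  For a 3×3 Jordan block J_3(1): exp(t · J_3(1)) = e^(1t)·(I + t·N + (t^2/2)·N^2), where N is the 3×3 nilpotent shift.

After assembling e^{tJ} and conjugating by P, we get:

e^{tM} =
  [-t*exp(t) + exp(t), -t^2*exp(t)/2 + 2*t*exp(t), -t^2*exp(t)/2 + t*exp(t)]
  [-t*exp(t), -t^2*exp(t)/2 + t*exp(t) + exp(t), -t^2*exp(t)/2]
  [t*exp(t), t^2*exp(t)/2 - t*exp(t), t^2*exp(t)/2 + exp(t)]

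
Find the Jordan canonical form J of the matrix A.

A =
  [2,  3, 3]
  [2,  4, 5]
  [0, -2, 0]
J_3(2)

The characteristic polynomial is
  det(x·I − A) = x^3 - 6*x^2 + 12*x - 8 = (x - 2)^3

Eigenvalues and multiplicities (the geometric multiplicity of λ is n − rank(A − λI), which equals the number of Jordan blocks for λ):
  λ = 2: algebraic multiplicity = 3, geometric multiplicity = 1

Determining the block sizes for each eigenvalue:
  λ = 2: one block (gm = 1), so the single block has size am = 3 → block sizes [3]

Assembling the blocks gives a Jordan form
J =
  [2, 1, 0]
  [0, 2, 1]
  [0, 0, 2]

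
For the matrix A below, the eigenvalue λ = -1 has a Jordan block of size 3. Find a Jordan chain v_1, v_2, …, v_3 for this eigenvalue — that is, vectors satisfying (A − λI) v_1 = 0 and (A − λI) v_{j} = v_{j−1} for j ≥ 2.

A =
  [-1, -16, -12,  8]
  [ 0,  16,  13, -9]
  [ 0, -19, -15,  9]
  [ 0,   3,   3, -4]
A Jordan chain for λ = -1 of length 3:
v_1 = (-20, 15, -30, -15)ᵀ
v_2 = (-16, 17, -19, 3)ᵀ
v_3 = (0, 1, 0, 0)ᵀ

Let N = A − (-1)·I. We want v_3 with N^3 v_3 = 0 but N^2 v_3 ≠ 0; then v_{j-1} := N · v_j for j = 3, …, 2.

Pick v_3 = (0, 1, 0, 0)ᵀ.
Then v_2 = N · v_3 = (-16, 17, -19, 3)ᵀ.
Then v_1 = N · v_2 = (-20, 15, -30, -15)ᵀ.

Sanity check: (A − (-1)·I) v_1 = (0, 0, 0, 0)ᵀ = 0. ✓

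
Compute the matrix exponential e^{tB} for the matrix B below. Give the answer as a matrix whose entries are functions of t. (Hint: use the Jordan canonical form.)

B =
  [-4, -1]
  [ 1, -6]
e^{tB} =
  [t*exp(-5*t) + exp(-5*t), -t*exp(-5*t)]
  [t*exp(-5*t), -t*exp(-5*t) + exp(-5*t)]

Strategy: write B = P · J · P⁻¹ where J is a Jordan canonical form, so e^{tB} = P · e^{tJ} · P⁻¹, and e^{tJ} can be computed block-by-block.

B has Jordan form
J =
  [-5,  1]
  [ 0, -5]
(up to reordering of blocks).

Per-block formulas:
  For a 2×2 Jordan block J_2(-5): exp(t · J_2(-5)) = e^(-5t)·(I + t·N), where N is the 2×2 nilpotent shift.

After assembling e^{tJ} and conjugating by P, we get:

e^{tB} =
  [t*exp(-5*t) + exp(-5*t), -t*exp(-5*t)]
  [t*exp(-5*t), -t*exp(-5*t) + exp(-5*t)]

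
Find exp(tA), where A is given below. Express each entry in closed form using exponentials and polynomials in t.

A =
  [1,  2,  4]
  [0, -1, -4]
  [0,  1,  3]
e^{tA} =
  [exp(t), 2*t*exp(t), 4*t*exp(t)]
  [0, -2*t*exp(t) + exp(t), -4*t*exp(t)]
  [0, t*exp(t), 2*t*exp(t) + exp(t)]

Strategy: write A = P · J · P⁻¹ where J is a Jordan canonical form, so e^{tA} = P · e^{tJ} · P⁻¹, and e^{tJ} can be computed block-by-block.

A has Jordan form
J =
  [1, 1, 0]
  [0, 1, 0]
  [0, 0, 1]
(up to reordering of blocks).

Per-block formulas:
  For a 2×2 Jordan block J_2(1): exp(t · J_2(1)) = e^(1t)·(I + t·N), where N is the 2×2 nilpotent shift.
  For a 1×1 block at λ = 1: exp(t · [1]) = [e^(1t)].

After assembling e^{tJ} and conjugating by P, we get:

e^{tA} =
  [exp(t), 2*t*exp(t), 4*t*exp(t)]
  [0, -2*t*exp(t) + exp(t), -4*t*exp(t)]
  [0, t*exp(t), 2*t*exp(t) + exp(t)]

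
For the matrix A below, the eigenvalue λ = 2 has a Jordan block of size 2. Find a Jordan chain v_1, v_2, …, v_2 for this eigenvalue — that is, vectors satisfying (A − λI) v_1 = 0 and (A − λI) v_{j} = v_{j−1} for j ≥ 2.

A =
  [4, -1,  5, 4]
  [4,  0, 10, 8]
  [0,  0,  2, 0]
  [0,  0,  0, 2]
A Jordan chain for λ = 2 of length 2:
v_1 = (2, 4, 0, 0)ᵀ
v_2 = (1, 0, 0, 0)ᵀ

Let N = A − (2)·I. We want v_2 with N^2 v_2 = 0 but N^1 v_2 ≠ 0; then v_{j-1} := N · v_j for j = 2, …, 2.

Pick v_2 = (1, 0, 0, 0)ᵀ.
Then v_1 = N · v_2 = (2, 4, 0, 0)ᵀ.

Sanity check: (A − (2)·I) v_1 = (0, 0, 0, 0)ᵀ = 0. ✓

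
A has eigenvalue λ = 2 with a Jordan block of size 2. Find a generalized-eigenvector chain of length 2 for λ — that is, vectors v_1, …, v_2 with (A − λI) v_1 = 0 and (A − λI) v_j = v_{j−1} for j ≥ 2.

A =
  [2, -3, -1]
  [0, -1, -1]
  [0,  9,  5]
A Jordan chain for λ = 2 of length 2:
v_1 = (-3, -3, 9)ᵀ
v_2 = (0, 1, 0)ᵀ

Let N = A − (2)·I. We want v_2 with N^2 v_2 = 0 but N^1 v_2 ≠ 0; then v_{j-1} := N · v_j for j = 2, …, 2.

Pick v_2 = (0, 1, 0)ᵀ.
Then v_1 = N · v_2 = (-3, -3, 9)ᵀ.

Sanity check: (A − (2)·I) v_1 = (0, 0, 0)ᵀ = 0. ✓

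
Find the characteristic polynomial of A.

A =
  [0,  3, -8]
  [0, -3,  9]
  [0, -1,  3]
x^3

Expanding det(x·I − A) (e.g. by cofactor expansion or by noting that A is similar to its Jordan form J, which has the same characteristic polynomial as A) gives
  χ_A(x) = x^3
which factors as x^3. The eigenvalues (with algebraic multiplicities) are λ = 0 with multiplicity 3.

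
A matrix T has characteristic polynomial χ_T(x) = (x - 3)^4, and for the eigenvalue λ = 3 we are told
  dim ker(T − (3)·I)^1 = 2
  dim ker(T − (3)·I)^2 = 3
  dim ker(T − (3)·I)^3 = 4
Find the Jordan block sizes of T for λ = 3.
Block sizes for λ = 3: [3, 1]

From the dimensions of kernels of powers, the number of Jordan blocks of size at least j is d_j − d_{j−1} where d_j = dim ker(N^j) (with d_0 = 0). Computing the differences gives [2, 1, 1].
The number of blocks of size exactly k is (#blocks of size ≥ k) − (#blocks of size ≥ k + 1), so the partition is: 1 block(s) of size 1, 1 block(s) of size 3.
In nonincreasing order the block sizes are [3, 1].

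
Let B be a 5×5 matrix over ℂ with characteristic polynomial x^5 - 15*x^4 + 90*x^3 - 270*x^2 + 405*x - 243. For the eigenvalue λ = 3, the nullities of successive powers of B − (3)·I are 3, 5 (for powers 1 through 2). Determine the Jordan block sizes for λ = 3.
Block sizes for λ = 3: [2, 2, 1]

From the dimensions of kernels of powers, the number of Jordan blocks of size at least j is d_j − d_{j−1} where d_j = dim ker(N^j) (with d_0 = 0). Computing the differences gives [3, 2].
The number of blocks of size exactly k is (#blocks of size ≥ k) − (#blocks of size ≥ k + 1), so the partition is: 1 block(s) of size 1, 2 block(s) of size 2.
In nonincreasing order the block sizes are [2, 2, 1].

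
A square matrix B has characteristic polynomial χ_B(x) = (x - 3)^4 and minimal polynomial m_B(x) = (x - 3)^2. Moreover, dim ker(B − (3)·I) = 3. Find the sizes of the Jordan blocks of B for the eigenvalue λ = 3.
Block sizes for λ = 3: [2, 1, 1]

Step 1 — from the characteristic polynomial, algebraic multiplicity of λ = 3 is 4. From dim ker(B − (3)·I) = 3, there are exactly 3 Jordan blocks for λ = 3.
Step 2 — from the minimal polynomial, the factor (x − 3)^2 tells us the largest block for λ = 3 has size 2.
Step 3 — with total size 4, 3 blocks, and largest block 2, the block sizes (in nonincreasing order) are [2, 1, 1].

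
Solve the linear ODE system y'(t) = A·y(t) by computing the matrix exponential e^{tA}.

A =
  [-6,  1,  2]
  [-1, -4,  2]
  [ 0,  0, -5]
e^{tA} =
  [-t*exp(-5*t) + exp(-5*t), t*exp(-5*t), 2*t*exp(-5*t)]
  [-t*exp(-5*t), t*exp(-5*t) + exp(-5*t), 2*t*exp(-5*t)]
  [0, 0, exp(-5*t)]

Strategy: write A = P · J · P⁻¹ where J is a Jordan canonical form, so e^{tA} = P · e^{tJ} · P⁻¹, and e^{tJ} can be computed block-by-block.

A has Jordan form
J =
  [-5,  1,  0]
  [ 0, -5,  0]
  [ 0,  0, -5]
(up to reordering of blocks).

Per-block formulas:
  For a 2×2 Jordan block J_2(-5): exp(t · J_2(-5)) = e^(-5t)·(I + t·N), where N is the 2×2 nilpotent shift.
  For a 1×1 block at λ = -5: exp(t · [-5]) = [e^(-5t)].

After assembling e^{tJ} and conjugating by P, we get:

e^{tA} =
  [-t*exp(-5*t) + exp(-5*t), t*exp(-5*t), 2*t*exp(-5*t)]
  [-t*exp(-5*t), t*exp(-5*t) + exp(-5*t), 2*t*exp(-5*t)]
  [0, 0, exp(-5*t)]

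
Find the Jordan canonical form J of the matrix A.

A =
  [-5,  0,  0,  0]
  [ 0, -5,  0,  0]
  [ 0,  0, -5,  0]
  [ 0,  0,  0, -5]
J_1(-5) ⊕ J_1(-5) ⊕ J_1(-5) ⊕ J_1(-5)

The characteristic polynomial is
  det(x·I − A) = x^4 + 20*x^3 + 150*x^2 + 500*x + 625 = (x + 5)^4

Eigenvalues and multiplicities (the geometric multiplicity of λ is n − rank(A − λI), which equals the number of Jordan blocks for λ):
  λ = -5: algebraic multiplicity = 4, geometric multiplicity = 4

Determining the block sizes for each eigenvalue:
  λ = -5: gm = am = 4, so every block has size 1 → block sizes [1, 1, 1, 1]

Assembling the blocks gives a Jordan form
J =
  [-5,  0,  0,  0]
  [ 0, -5,  0,  0]
  [ 0,  0, -5,  0]
  [ 0,  0,  0, -5]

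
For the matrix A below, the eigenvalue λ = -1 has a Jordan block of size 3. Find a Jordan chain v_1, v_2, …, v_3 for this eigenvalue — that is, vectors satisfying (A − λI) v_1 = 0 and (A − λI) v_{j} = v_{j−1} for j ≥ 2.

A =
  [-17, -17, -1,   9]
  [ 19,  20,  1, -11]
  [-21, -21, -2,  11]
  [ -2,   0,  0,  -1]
A Jordan chain for λ = -1 of length 3:
v_1 = (0, -1, -1, -2)ᵀ
v_2 = (1, -2, 0, -2)ᵀ
v_3 = (1, -1, 0, 0)ᵀ

Let N = A − (-1)·I. We want v_3 with N^3 v_3 = 0 but N^2 v_3 ≠ 0; then v_{j-1} := N · v_j for j = 3, …, 2.

Pick v_3 = (1, -1, 0, 0)ᵀ.
Then v_2 = N · v_3 = (1, -2, 0, -2)ᵀ.
Then v_1 = N · v_2 = (0, -1, -1, -2)ᵀ.

Sanity check: (A − (-1)·I) v_1 = (0, 0, 0, 0)ᵀ = 0. ✓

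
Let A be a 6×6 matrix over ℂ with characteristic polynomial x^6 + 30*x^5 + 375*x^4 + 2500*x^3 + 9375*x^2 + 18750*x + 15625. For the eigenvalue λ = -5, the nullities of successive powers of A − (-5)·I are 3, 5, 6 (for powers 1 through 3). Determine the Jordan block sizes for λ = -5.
Block sizes for λ = -5: [3, 2, 1]

From the dimensions of kernels of powers, the number of Jordan blocks of size at least j is d_j − d_{j−1} where d_j = dim ker(N^j) (with d_0 = 0). Computing the differences gives [3, 2, 1].
The number of blocks of size exactly k is (#blocks of size ≥ k) − (#blocks of size ≥ k + 1), so the partition is: 1 block(s) of size 1, 1 block(s) of size 2, 1 block(s) of size 3.
In nonincreasing order the block sizes are [3, 2, 1].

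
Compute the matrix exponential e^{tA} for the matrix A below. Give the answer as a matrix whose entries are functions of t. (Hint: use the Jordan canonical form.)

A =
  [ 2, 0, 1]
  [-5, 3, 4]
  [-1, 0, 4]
e^{tA} =
  [-t*exp(3*t) + exp(3*t), 0, t*exp(3*t)]
  [t^2*exp(3*t)/2 - 5*t*exp(3*t), exp(3*t), -t^2*exp(3*t)/2 + 4*t*exp(3*t)]
  [-t*exp(3*t), 0, t*exp(3*t) + exp(3*t)]

Strategy: write A = P · J · P⁻¹ where J is a Jordan canonical form, so e^{tA} = P · e^{tJ} · P⁻¹, and e^{tJ} can be computed block-by-block.

A has Jordan form
J =
  [3, 1, 0]
  [0, 3, 1]
  [0, 0, 3]
(up to reordering of blocks).

Per-block formulas:
  For a 3×3 Jordan block J_3(3): exp(t · J_3(3)) = e^(3t)·(I + t·N + (t^2/2)·N^2), where N is the 3×3 nilpotent shift.

After assembling e^{tJ} and conjugating by P, we get:

e^{tA} =
  [-t*exp(3*t) + exp(3*t), 0, t*exp(3*t)]
  [t^2*exp(3*t)/2 - 5*t*exp(3*t), exp(3*t), -t^2*exp(3*t)/2 + 4*t*exp(3*t)]
  [-t*exp(3*t), 0, t*exp(3*t) + exp(3*t)]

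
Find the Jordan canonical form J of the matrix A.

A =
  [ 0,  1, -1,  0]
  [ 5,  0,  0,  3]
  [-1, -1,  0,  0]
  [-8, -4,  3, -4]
J_3(-1) ⊕ J_1(-1)

The characteristic polynomial is
  det(x·I − A) = x^4 + 4*x^3 + 6*x^2 + 4*x + 1 = (x + 1)^4

Eigenvalues and multiplicities (the geometric multiplicity of λ is n − rank(A − λI), which equals the number of Jordan blocks for λ):
  λ = -1: algebraic multiplicity = 4, geometric multiplicity = 2

Determining the block sizes for each eigenvalue:
  λ = -1: with am = 4 and gm = 2, the partition is not yet determined (e.g. several partitions of 4 into 2 parts exist). Let N = A − (-1)·I. Computing rank(N^1) = 2, rank(N^2) = 1, rank(N^3) = 0; the number of blocks of size ≥ j is rank(N^{j−1}) − rank(N^j), giving [2, 1, 1]. So we have 1 block(s) of size 3, 1 block(s) of size 1 → block sizes [3, 1]

Assembling the blocks gives a Jordan form
J =
  [-1,  1,  0,  0]
  [ 0, -1,  1,  0]
  [ 0,  0, -1,  0]
  [ 0,  0,  0, -1]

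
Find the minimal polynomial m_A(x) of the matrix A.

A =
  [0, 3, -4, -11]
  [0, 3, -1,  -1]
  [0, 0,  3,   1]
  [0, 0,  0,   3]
x^4 - 9*x^3 + 27*x^2 - 27*x

The characteristic polynomial is χ_A(x) = x*(x - 3)^3, so the eigenvalues are known. The minimal polynomial is
  m_A(x) = Π_λ (x − λ)^{k_λ}
where k_λ is the size of the *largest* Jordan block for λ (equivalently, the smallest k with (A − λI)^k v = 0 for every generalised eigenvector v of λ).

  λ = 0: largest Jordan block has size 1, contributing (x − 0)
  λ = 3: largest Jordan block has size 3, contributing (x − 3)^3

So m_A(x) = x*(x - 3)^3 = x^4 - 9*x^3 + 27*x^2 - 27*x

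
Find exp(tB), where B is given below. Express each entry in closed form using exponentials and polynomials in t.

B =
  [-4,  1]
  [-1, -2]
e^{tB} =
  [-t*exp(-3*t) + exp(-3*t), t*exp(-3*t)]
  [-t*exp(-3*t), t*exp(-3*t) + exp(-3*t)]

Strategy: write B = P · J · P⁻¹ where J is a Jordan canonical form, so e^{tB} = P · e^{tJ} · P⁻¹, and e^{tJ} can be computed block-by-block.

B has Jordan form
J =
  [-3,  1]
  [ 0, -3]
(up to reordering of blocks).

Per-block formulas:
  For a 2×2 Jordan block J_2(-3): exp(t · J_2(-3)) = e^(-3t)·(I + t·N), where N is the 2×2 nilpotent shift.

After assembling e^{tJ} and conjugating by P, we get:

e^{tB} =
  [-t*exp(-3*t) + exp(-3*t), t*exp(-3*t)]
  [-t*exp(-3*t), t*exp(-3*t) + exp(-3*t)]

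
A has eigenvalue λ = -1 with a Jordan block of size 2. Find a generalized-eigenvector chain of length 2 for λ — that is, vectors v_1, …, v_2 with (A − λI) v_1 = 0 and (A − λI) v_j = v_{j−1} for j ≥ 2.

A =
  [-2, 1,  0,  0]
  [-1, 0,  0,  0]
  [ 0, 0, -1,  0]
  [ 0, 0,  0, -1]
A Jordan chain for λ = -1 of length 2:
v_1 = (-1, -1, 0, 0)ᵀ
v_2 = (1, 0, 0, 0)ᵀ

Let N = A − (-1)·I. We want v_2 with N^2 v_2 = 0 but N^1 v_2 ≠ 0; then v_{j-1} := N · v_j for j = 2, …, 2.

Pick v_2 = (1, 0, 0, 0)ᵀ.
Then v_1 = N · v_2 = (-1, -1, 0, 0)ᵀ.

Sanity check: (A − (-1)·I) v_1 = (0, 0, 0, 0)ᵀ = 0. ✓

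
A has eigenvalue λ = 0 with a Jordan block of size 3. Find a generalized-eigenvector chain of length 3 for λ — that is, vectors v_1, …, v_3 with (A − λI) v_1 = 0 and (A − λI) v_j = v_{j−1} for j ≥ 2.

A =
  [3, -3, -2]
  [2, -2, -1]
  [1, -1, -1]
A Jordan chain for λ = 0 of length 3:
v_1 = (1, 1, 0)ᵀ
v_2 = (3, 2, 1)ᵀ
v_3 = (1, 0, 0)ᵀ

Let N = A − (0)·I. We want v_3 with N^3 v_3 = 0 but N^2 v_3 ≠ 0; then v_{j-1} := N · v_j for j = 3, …, 2.

Pick v_3 = (1, 0, 0)ᵀ.
Then v_2 = N · v_3 = (3, 2, 1)ᵀ.
Then v_1 = N · v_2 = (1, 1, 0)ᵀ.

Sanity check: (A − (0)·I) v_1 = (0, 0, 0)ᵀ = 0. ✓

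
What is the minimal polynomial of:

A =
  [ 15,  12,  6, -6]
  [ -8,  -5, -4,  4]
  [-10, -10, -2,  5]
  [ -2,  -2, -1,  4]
x^2 - 6*x + 9

The characteristic polynomial is χ_A(x) = (x - 3)^4, so the eigenvalues are known. The minimal polynomial is
  m_A(x) = Π_λ (x − λ)^{k_λ}
where k_λ is the size of the *largest* Jordan block for λ (equivalently, the smallest k with (A − λI)^k v = 0 for every generalised eigenvector v of λ).

  λ = 3: largest Jordan block has size 2, contributing (x − 3)^2

So m_A(x) = (x - 3)^2 = x^2 - 6*x + 9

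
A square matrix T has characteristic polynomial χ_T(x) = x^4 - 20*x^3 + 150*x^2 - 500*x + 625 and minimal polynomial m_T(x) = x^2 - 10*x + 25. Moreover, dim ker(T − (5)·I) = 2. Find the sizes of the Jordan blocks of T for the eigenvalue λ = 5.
Block sizes for λ = 5: [2, 2]

Step 1 — from the characteristic polynomial, algebraic multiplicity of λ = 5 is 4. From dim ker(T − (5)·I) = 2, there are exactly 2 Jordan blocks for λ = 5.
Step 2 — from the minimal polynomial, the factor (x − 5)^2 tells us the largest block for λ = 5 has size 2.
Step 3 — with total size 4, 2 blocks, and largest block 2, the block sizes (in nonincreasing order) are [2, 2].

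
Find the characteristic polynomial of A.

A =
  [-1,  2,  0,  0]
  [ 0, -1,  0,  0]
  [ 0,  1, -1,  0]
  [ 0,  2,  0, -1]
x^4 + 4*x^3 + 6*x^2 + 4*x + 1

Expanding det(x·I − A) (e.g. by cofactor expansion or by noting that A is similar to its Jordan form J, which has the same characteristic polynomial as A) gives
  χ_A(x) = x^4 + 4*x^3 + 6*x^2 + 4*x + 1
which factors as (x + 1)^4. The eigenvalues (with algebraic multiplicities) are λ = -1 with multiplicity 4.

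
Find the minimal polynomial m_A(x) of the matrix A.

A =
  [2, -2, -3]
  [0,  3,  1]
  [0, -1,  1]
x^3 - 6*x^2 + 12*x - 8

The characteristic polynomial is χ_A(x) = (x - 2)^3, so the eigenvalues are known. The minimal polynomial is
  m_A(x) = Π_λ (x − λ)^{k_λ}
where k_λ is the size of the *largest* Jordan block for λ (equivalently, the smallest k with (A − λI)^k v = 0 for every generalised eigenvector v of λ).

  λ = 2: largest Jordan block has size 3, contributing (x − 2)^3

So m_A(x) = (x - 2)^3 = x^3 - 6*x^2 + 12*x - 8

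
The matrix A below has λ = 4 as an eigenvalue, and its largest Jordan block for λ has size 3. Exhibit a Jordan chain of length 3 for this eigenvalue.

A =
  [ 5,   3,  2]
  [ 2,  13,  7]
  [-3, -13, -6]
A Jordan chain for λ = 4 of length 3:
v_1 = (1, -1, 1)ᵀ
v_2 = (1, 2, -3)ᵀ
v_3 = (1, 0, 0)ᵀ

Let N = A − (4)·I. We want v_3 with N^3 v_3 = 0 but N^2 v_3 ≠ 0; then v_{j-1} := N · v_j for j = 3, …, 2.

Pick v_3 = (1, 0, 0)ᵀ.
Then v_2 = N · v_3 = (1, 2, -3)ᵀ.
Then v_1 = N · v_2 = (1, -1, 1)ᵀ.

Sanity check: (A − (4)·I) v_1 = (0, 0, 0)ᵀ = 0. ✓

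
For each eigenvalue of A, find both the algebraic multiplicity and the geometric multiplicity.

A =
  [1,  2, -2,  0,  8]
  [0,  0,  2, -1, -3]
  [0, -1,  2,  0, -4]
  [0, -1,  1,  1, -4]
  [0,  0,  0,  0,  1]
λ = 1: alg = 5, geom = 3

Step 1 — factor the characteristic polynomial to read off the algebraic multiplicities:
  χ_A(x) = (x - 1)^5

Step 2 — compute geometric multiplicities via the rank-nullity identity g(λ) = n − rank(A − λI):
  rank(A − (1)·I) = 2, so dim ker(A − (1)·I) = n − 2 = 3

Summary:
  λ = 1: algebraic multiplicity = 5, geometric multiplicity = 3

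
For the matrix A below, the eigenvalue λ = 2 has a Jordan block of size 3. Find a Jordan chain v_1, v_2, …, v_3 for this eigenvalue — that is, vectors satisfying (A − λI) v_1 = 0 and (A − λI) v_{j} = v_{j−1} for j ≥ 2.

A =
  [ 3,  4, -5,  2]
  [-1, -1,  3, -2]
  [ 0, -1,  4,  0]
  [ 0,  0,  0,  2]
A Jordan chain for λ = 2 of length 3:
v_1 = (-3, 2, 1, 0)ᵀ
v_2 = (1, -1, 0, 0)ᵀ
v_3 = (1, 0, 0, 0)ᵀ

Let N = A − (2)·I. We want v_3 with N^3 v_3 = 0 but N^2 v_3 ≠ 0; then v_{j-1} := N · v_j for j = 3, …, 2.

Pick v_3 = (1, 0, 0, 0)ᵀ.
Then v_2 = N · v_3 = (1, -1, 0, 0)ᵀ.
Then v_1 = N · v_2 = (-3, 2, 1, 0)ᵀ.

Sanity check: (A − (2)·I) v_1 = (0, 0, 0, 0)ᵀ = 0. ✓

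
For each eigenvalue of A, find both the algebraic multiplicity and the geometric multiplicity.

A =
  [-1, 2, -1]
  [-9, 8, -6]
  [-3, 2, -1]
λ = 2: alg = 3, geom = 1

Step 1 — factor the characteristic polynomial to read off the algebraic multiplicities:
  χ_A(x) = (x - 2)^3

Step 2 — compute geometric multiplicities via the rank-nullity identity g(λ) = n − rank(A − λI):
  rank(A − (2)·I) = 2, so dim ker(A − (2)·I) = n − 2 = 1

Summary:
  λ = 2: algebraic multiplicity = 3, geometric multiplicity = 1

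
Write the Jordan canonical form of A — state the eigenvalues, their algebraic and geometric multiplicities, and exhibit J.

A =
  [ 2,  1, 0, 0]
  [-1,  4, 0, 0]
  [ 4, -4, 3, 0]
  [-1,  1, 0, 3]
J_2(3) ⊕ J_1(3) ⊕ J_1(3)

The characteristic polynomial is
  det(x·I − A) = x^4 - 12*x^3 + 54*x^2 - 108*x + 81 = (x - 3)^4

Eigenvalues and multiplicities (the geometric multiplicity of λ is n − rank(A − λI), which equals the number of Jordan blocks for λ):
  λ = 3: algebraic multiplicity = 4, geometric multiplicity = 3

Determining the block sizes for each eigenvalue:
  λ = 3: 3 blocks summing to 4 forces exactly one block of size 2 and the rest size 1 → block sizes [2, 1, 1]

Assembling the blocks gives a Jordan form
J =
  [3, 1, 0, 0]
  [0, 3, 0, 0]
  [0, 0, 3, 0]
  [0, 0, 0, 3]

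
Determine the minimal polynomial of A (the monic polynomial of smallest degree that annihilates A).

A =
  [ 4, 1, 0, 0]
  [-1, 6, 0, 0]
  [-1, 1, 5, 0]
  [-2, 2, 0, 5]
x^2 - 10*x + 25

The characteristic polynomial is χ_A(x) = (x - 5)^4, so the eigenvalues are known. The minimal polynomial is
  m_A(x) = Π_λ (x − λ)^{k_λ}
where k_λ is the size of the *largest* Jordan block for λ (equivalently, the smallest k with (A − λI)^k v = 0 for every generalised eigenvector v of λ).

  λ = 5: largest Jordan block has size 2, contributing (x − 5)^2

So m_A(x) = (x - 5)^2 = x^2 - 10*x + 25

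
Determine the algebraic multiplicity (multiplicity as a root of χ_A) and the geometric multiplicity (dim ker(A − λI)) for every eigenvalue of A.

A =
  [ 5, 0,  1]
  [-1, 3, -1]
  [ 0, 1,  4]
λ = 4: alg = 3, geom = 1

Step 1 — factor the characteristic polynomial to read off the algebraic multiplicities:
  χ_A(x) = (x - 4)^3

Step 2 — compute geometric multiplicities via the rank-nullity identity g(λ) = n − rank(A − λI):
  rank(A − (4)·I) = 2, so dim ker(A − (4)·I) = n − 2 = 1

Summary:
  λ = 4: algebraic multiplicity = 3, geometric multiplicity = 1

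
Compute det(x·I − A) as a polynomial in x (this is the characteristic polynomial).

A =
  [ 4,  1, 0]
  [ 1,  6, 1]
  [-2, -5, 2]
x^3 - 12*x^2 + 48*x - 64

Expanding det(x·I − A) (e.g. by cofactor expansion or by noting that A is similar to its Jordan form J, which has the same characteristic polynomial as A) gives
  χ_A(x) = x^3 - 12*x^2 + 48*x - 64
which factors as (x - 4)^3. The eigenvalues (with algebraic multiplicities) are λ = 4 with multiplicity 3.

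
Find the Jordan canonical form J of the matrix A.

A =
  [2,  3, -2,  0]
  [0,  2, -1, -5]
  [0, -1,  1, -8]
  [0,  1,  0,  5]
J_2(2) ⊕ J_2(3)

The characteristic polynomial is
  det(x·I − A) = x^4 - 10*x^3 + 37*x^2 - 60*x + 36 = (x - 3)^2*(x - 2)^2

Eigenvalues and multiplicities (the geometric multiplicity of λ is n − rank(A − λI), which equals the number of Jordan blocks for λ):
  λ = 2: algebraic multiplicity = 2, geometric multiplicity = 1
  λ = 3: algebraic multiplicity = 2, geometric multiplicity = 1

Determining the block sizes for each eigenvalue:
  λ = 2: one block (gm = 1), so the single block has size am = 2 → block sizes [2]
  λ = 3: one block (gm = 1), so the single block has size am = 2 → block sizes [2]

Assembling the blocks gives a Jordan form
J =
  [2, 1, 0, 0]
  [0, 2, 0, 0]
  [0, 0, 3, 1]
  [0, 0, 0, 3]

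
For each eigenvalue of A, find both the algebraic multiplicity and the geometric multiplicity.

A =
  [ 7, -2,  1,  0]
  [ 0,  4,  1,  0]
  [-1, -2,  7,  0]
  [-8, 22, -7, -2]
λ = -2: alg = 1, geom = 1; λ = 6: alg = 3, geom = 1

Step 1 — factor the characteristic polynomial to read off the algebraic multiplicities:
  χ_A(x) = (x - 6)^3*(x + 2)

Step 2 — compute geometric multiplicities via the rank-nullity identity g(λ) = n − rank(A − λI):
  rank(A − (-2)·I) = 3, so dim ker(A − (-2)·I) = n − 3 = 1
  rank(A − (6)·I) = 3, so dim ker(A − (6)·I) = n − 3 = 1

Summary:
  λ = -2: algebraic multiplicity = 1, geometric multiplicity = 1
  λ = 6: algebraic multiplicity = 3, geometric multiplicity = 1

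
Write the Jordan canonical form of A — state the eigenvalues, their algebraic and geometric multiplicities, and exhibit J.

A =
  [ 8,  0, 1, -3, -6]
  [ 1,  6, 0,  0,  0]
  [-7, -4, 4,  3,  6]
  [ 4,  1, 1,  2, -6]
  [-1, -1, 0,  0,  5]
J_3(5) ⊕ J_1(5) ⊕ J_1(5)

The characteristic polynomial is
  det(x·I − A) = x^5 - 25*x^4 + 250*x^3 - 1250*x^2 + 3125*x - 3125 = (x - 5)^5

Eigenvalues and multiplicities (the geometric multiplicity of λ is n − rank(A − λI), which equals the number of Jordan blocks for λ):
  λ = 5: algebraic multiplicity = 5, geometric multiplicity = 3

Determining the block sizes for each eigenvalue:
  λ = 5: with am = 5 and gm = 3, the partition is not yet determined (e.g. several partitions of 5 into 3 parts exist). Let N = A − (5)·I. Computing rank(N^1) = 2, rank(N^2) = 1, rank(N^3) = 0; the number of blocks of size ≥ j is rank(N^{j−1}) − rank(N^j), giving [3, 1, 1]. So we have 1 block(s) of size 3, 2 block(s) of size 1 → block sizes [3, 1, 1]

Assembling the blocks gives a Jordan form
J =
  [5, 1, 0, 0, 0]
  [0, 5, 1, 0, 0]
  [0, 0, 5, 0, 0]
  [0, 0, 0, 5, 0]
  [0, 0, 0, 0, 5]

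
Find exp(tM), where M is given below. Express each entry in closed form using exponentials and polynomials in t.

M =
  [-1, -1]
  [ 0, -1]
e^{tM} =
  [exp(-t), -t*exp(-t)]
  [0, exp(-t)]

Strategy: write M = P · J · P⁻¹ where J is a Jordan canonical form, so e^{tM} = P · e^{tJ} · P⁻¹, and e^{tJ} can be computed block-by-block.

M has Jordan form
J =
  [-1,  1]
  [ 0, -1]
(up to reordering of blocks).

Per-block formulas:
  For a 2×2 Jordan block J_2(-1): exp(t · J_2(-1)) = e^(-1t)·(I + t·N), where N is the 2×2 nilpotent shift.

After assembling e^{tJ} and conjugating by P, we get:

e^{tM} =
  [exp(-t), -t*exp(-t)]
  [0, exp(-t)]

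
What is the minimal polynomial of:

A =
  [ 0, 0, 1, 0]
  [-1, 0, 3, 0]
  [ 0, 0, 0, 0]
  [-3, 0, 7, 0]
x^3

The characteristic polynomial is χ_A(x) = x^4, so the eigenvalues are known. The minimal polynomial is
  m_A(x) = Π_λ (x − λ)^{k_λ}
where k_λ is the size of the *largest* Jordan block for λ (equivalently, the smallest k with (A − λI)^k v = 0 for every generalised eigenvector v of λ).

  λ = 0: largest Jordan block has size 3, contributing (x − 0)^3

So m_A(x) = x^3 = x^3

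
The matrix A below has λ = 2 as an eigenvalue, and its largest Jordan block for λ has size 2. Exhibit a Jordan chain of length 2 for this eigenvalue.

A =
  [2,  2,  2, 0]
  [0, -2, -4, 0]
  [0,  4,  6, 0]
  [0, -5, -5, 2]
A Jordan chain for λ = 2 of length 2:
v_1 = (2, -4, 4, -5)ᵀ
v_2 = (0, 1, 0, 0)ᵀ

Let N = A − (2)·I. We want v_2 with N^2 v_2 = 0 but N^1 v_2 ≠ 0; then v_{j-1} := N · v_j for j = 2, …, 2.

Pick v_2 = (0, 1, 0, 0)ᵀ.
Then v_1 = N · v_2 = (2, -4, 4, -5)ᵀ.

Sanity check: (A − (2)·I) v_1 = (0, 0, 0, 0)ᵀ = 0. ✓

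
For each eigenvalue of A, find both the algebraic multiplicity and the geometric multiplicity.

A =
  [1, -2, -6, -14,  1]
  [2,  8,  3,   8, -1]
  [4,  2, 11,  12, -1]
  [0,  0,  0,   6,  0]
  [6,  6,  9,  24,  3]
λ = 5: alg = 1, geom = 1; λ = 6: alg = 4, geom = 3

Step 1 — factor the characteristic polynomial to read off the algebraic multiplicities:
  χ_A(x) = (x - 6)^4*(x - 5)

Step 2 — compute geometric multiplicities via the rank-nullity identity g(λ) = n − rank(A − λI):
  rank(A − (5)·I) = 4, so dim ker(A − (5)·I) = n − 4 = 1
  rank(A − (6)·I) = 2, so dim ker(A − (6)·I) = n − 2 = 3

Summary:
  λ = 5: algebraic multiplicity = 1, geometric multiplicity = 1
  λ = 6: algebraic multiplicity = 4, geometric multiplicity = 3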